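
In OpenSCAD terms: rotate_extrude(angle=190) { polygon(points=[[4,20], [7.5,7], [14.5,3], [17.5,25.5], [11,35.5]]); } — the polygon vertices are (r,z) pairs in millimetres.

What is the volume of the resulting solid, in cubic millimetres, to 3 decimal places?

Profile (r,z), 5 vertices: (4,20) (7.5,7) (14.5,3) (17.5,25.5) (11,35.5)
edge 0: (4,20)→(7.5,7)  cross = 4·7 − 7.5·20 = -122.0000; (r_i+r_j)·cross = 11.5·-122.0000 = -1403.0000
edge 1: (7.5,7)→(14.5,3)  cross = 7.5·3 − 14.5·7 = -79.0000; (r_i+r_j)·cross = 22·-79.0000 = -1738.0000
edge 2: (14.5,3)→(17.5,25.5)  cross = 14.5·25.5 − 17.5·3 = 317.2500; (r_i+r_j)·cross = 32·317.2500 = 10152.0000
edge 3: (17.5,25.5)→(11,35.5)  cross = 17.5·35.5 − 11·25.5 = 340.7500; (r_i+r_j)·cross = 28.5·340.7500 = 9711.3750
edge 4: (11,35.5)→(4,20)  cross = 11·20 − 4·35.5 = 78.0000; (r_i+r_j)·cross = 15·78.0000 = 1170.0000
Σcross = 535.0000 → A = |Σcross|/2 = 267.5000 mm²
Σ(r_i+r_j)·cross = 17892.3750 → first moment M = |Σ|/6 = 2982.0625
R_c = M/A = 2982.0625/267.5000 = 11.1479 mm
θ = 190° = 3.316126 rad
V = θ·R_c·A = 3.316126·11.1479·267.5000 = 9888.894 mm³

Volume = 9888.894 mm³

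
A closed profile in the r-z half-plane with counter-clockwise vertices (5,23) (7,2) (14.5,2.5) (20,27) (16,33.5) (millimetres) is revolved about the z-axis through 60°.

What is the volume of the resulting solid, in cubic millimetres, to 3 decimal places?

Profile (r,z), 5 vertices: (5,23) (7,2) (14.5,2.5) (20,27) (16,33.5)
edge 0: (5,23)→(7,2)  cross = 5·2 − 7·23 = -151.0000; (r_i+r_j)·cross = 12·-151.0000 = -1812.0000
edge 1: (7,2)→(14.5,2.5)  cross = 7·2.5 − 14.5·2 = -11.5000; (r_i+r_j)·cross = 21.5·-11.5000 = -247.2500
edge 2: (14.5,2.5)→(20,27)  cross = 14.5·27 − 20·2.5 = 341.5000; (r_i+r_j)·cross = 34.5·341.5000 = 11781.7500
edge 3: (20,27)→(16,33.5)  cross = 20·33.5 − 16·27 = 238.0000; (r_i+r_j)·cross = 36·238.0000 = 8568.0000
edge 4: (16,33.5)→(5,23)  cross = 16·23 − 5·33.5 = 200.5000; (r_i+r_j)·cross = 21·200.5000 = 4210.5000
Σcross = 617.5000 → A = |Σcross|/2 = 308.7500 mm²
Σ(r_i+r_j)·cross = 22501.0000 → first moment M = |Σ|/6 = 3750.1667
R_c = M/A = 3750.1667/308.7500 = 12.1463 mm
θ = 60° = 1.047198 rad
V = θ·R_c·A = 1.047198·12.1463·308.7500 = 3927.165 mm³

Volume = 3927.165 mm³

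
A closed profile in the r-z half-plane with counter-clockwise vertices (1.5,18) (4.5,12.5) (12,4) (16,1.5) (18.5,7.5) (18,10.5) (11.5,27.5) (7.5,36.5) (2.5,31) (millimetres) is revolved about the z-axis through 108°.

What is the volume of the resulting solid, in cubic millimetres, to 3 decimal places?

Profile (r,z), 9 vertices: (1.5,18) (4.5,12.5) (12,4) (16,1.5) (18.5,7.5) (18,10.5) (11.5,27.5) (7.5,36.5) (2.5,31)
edge 0: (1.5,18)→(4.5,12.5)  cross = 1.5·12.5 − 4.5·18 = -62.2500; (r_i+r_j)·cross = 6·-62.2500 = -373.5000
edge 1: (4.5,12.5)→(12,4)  cross = 4.5·4 − 12·12.5 = -132.0000; (r_i+r_j)·cross = 16.5·-132.0000 = -2178.0000
edge 2: (12,4)→(16,1.5)  cross = 12·1.5 − 16·4 = -46.0000; (r_i+r_j)·cross = 28·-46.0000 = -1288.0000
edge 3: (16,1.5)→(18.5,7.5)  cross = 16·7.5 − 18.5·1.5 = 92.2500; (r_i+r_j)·cross = 34.5·92.2500 = 3182.6250
edge 4: (18.5,7.5)→(18,10.5)  cross = 18.5·10.5 − 18·7.5 = 59.2500; (r_i+r_j)·cross = 36.5·59.2500 = 2162.6250
edge 5: (18,10.5)→(11.5,27.5)  cross = 18·27.5 − 11.5·10.5 = 374.2500; (r_i+r_j)·cross = 29.5·374.2500 = 11040.3750
edge 6: (11.5,27.5)→(7.5,36.5)  cross = 11.5·36.5 − 7.5·27.5 = 213.5000; (r_i+r_j)·cross = 19·213.5000 = 4056.5000
edge 7: (7.5,36.5)→(2.5,31)  cross = 7.5·31 − 2.5·36.5 = 141.2500; (r_i+r_j)·cross = 10·141.2500 = 1412.5000
edge 8: (2.5,31)→(1.5,18)  cross = 2.5·18 − 1.5·31 = -1.5000; (r_i+r_j)·cross = 4·-1.5000 = -6.0000
Σcross = 638.7500 → A = |Σcross|/2 = 319.3750 mm²
Σ(r_i+r_j)·cross = 18009.1250 → first moment M = |Σ|/6 = 3001.5208
R_c = M/A = 3001.5208/319.3750 = 9.3981 mm
θ = 108° = 1.884956 rad
V = θ·R_c·A = 1.884956·9.3981·319.3750 = 5657.733 mm³

Volume = 5657.733 mm³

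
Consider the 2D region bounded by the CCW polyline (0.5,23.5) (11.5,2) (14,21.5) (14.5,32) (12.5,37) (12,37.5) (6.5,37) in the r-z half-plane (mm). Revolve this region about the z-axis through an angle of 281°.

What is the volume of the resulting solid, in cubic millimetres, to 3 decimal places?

Profile (r,z), 7 vertices: (0.5,23.5) (11.5,2) (14,21.5) (14.5,32) (12.5,37) (12,37.5) (6.5,37)
edge 0: (0.5,23.5)→(11.5,2)  cross = 0.5·2 − 11.5·23.5 = -269.2500; (r_i+r_j)·cross = 12·-269.2500 = -3231.0000
edge 1: (11.5,2)→(14,21.5)  cross = 11.5·21.5 − 14·2 = 219.2500; (r_i+r_j)·cross = 25.5·219.2500 = 5590.8750
edge 2: (14,21.5)→(14.5,32)  cross = 14·32 − 14.5·21.5 = 136.2500; (r_i+r_j)·cross = 28.5·136.2500 = 3883.1250
edge 3: (14.5,32)→(12.5,37)  cross = 14.5·37 − 12.5·32 = 136.5000; (r_i+r_j)·cross = 27·136.5000 = 3685.5000
edge 4: (12.5,37)→(12,37.5)  cross = 12.5·37.5 − 12·37 = 24.7500; (r_i+r_j)·cross = 24.5·24.7500 = 606.3750
edge 5: (12,37.5)→(6.5,37)  cross = 12·37 − 6.5·37.5 = 200.2500; (r_i+r_j)·cross = 18.5·200.2500 = 3704.6250
edge 6: (6.5,37)→(0.5,23.5)  cross = 6.5·23.5 − 0.5·37 = 134.2500; (r_i+r_j)·cross = 7·134.2500 = 939.7500
Σcross = 582.0000 → A = |Σcross|/2 = 291.0000 mm²
Σ(r_i+r_j)·cross = 15179.2500 → first moment M = |Σ|/6 = 2529.8750
R_c = M/A = 2529.8750/291.0000 = 8.6937 mm
θ = 281° = 4.904375 rad
V = θ·R_c·A = 4.904375·8.6937·291.0000 = 12407.456 mm³

Volume = 12407.456 mm³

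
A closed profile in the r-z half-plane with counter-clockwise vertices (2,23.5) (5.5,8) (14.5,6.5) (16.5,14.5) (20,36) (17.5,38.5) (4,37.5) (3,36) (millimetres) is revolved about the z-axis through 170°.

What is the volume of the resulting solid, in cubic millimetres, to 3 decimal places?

Profile (r,z), 8 vertices: (2,23.5) (5.5,8) (14.5,6.5) (16.5,14.5) (20,36) (17.5,38.5) (4,37.5) (3,36)
edge 0: (2,23.5)→(5.5,8)  cross = 2·8 − 5.5·23.5 = -113.2500; (r_i+r_j)·cross = 7.5·-113.2500 = -849.3750
edge 1: (5.5,8)→(14.5,6.5)  cross = 5.5·6.5 − 14.5·8 = -80.2500; (r_i+r_j)·cross = 20·-80.2500 = -1605.0000
edge 2: (14.5,6.5)→(16.5,14.5)  cross = 14.5·14.5 − 16.5·6.5 = 103.0000; (r_i+r_j)·cross = 31·103.0000 = 3193.0000
edge 3: (16.5,14.5)→(20,36)  cross = 16.5·36 − 20·14.5 = 304.0000; (r_i+r_j)·cross = 36.5·304.0000 = 11096.0000
edge 4: (20,36)→(17.5,38.5)  cross = 20·38.5 − 17.5·36 = 140.0000; (r_i+r_j)·cross = 37.5·140.0000 = 5250.0000
edge 5: (17.5,38.5)→(4,37.5)  cross = 17.5·37.5 − 4·38.5 = 502.2500; (r_i+r_j)·cross = 21.5·502.2500 = 10798.3750
edge 6: (4,37.5)→(3,36)  cross = 4·36 − 3·37.5 = 31.5000; (r_i+r_j)·cross = 7·31.5000 = 220.5000
edge 7: (3,36)→(2,23.5)  cross = 3·23.5 − 2·36 = -1.5000; (r_i+r_j)·cross = 5·-1.5000 = -7.5000
Σcross = 885.7500 → A = |Σcross|/2 = 442.8750 mm²
Σ(r_i+r_j)·cross = 28096.0000 → first moment M = |Σ|/6 = 4682.6667
R_c = M/A = 4682.6667/442.8750 = 10.5733 mm
θ = 170° = 2.967060 rad
V = θ·R_c·A = 2.967060·10.5733·442.8750 = 13893.752 mm³

Volume = 13893.752 mm³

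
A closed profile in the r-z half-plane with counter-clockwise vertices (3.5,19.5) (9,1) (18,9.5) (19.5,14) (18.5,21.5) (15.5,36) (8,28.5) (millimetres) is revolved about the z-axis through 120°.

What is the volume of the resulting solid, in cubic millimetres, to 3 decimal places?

Volume = 8321.250 mm³

Profile (r,z), 7 vertices: (3.5,19.5) (9,1) (18,9.5) (19.5,14) (18.5,21.5) (15.5,36) (8,28.5)
edge 0: (3.5,19.5)→(9,1)  cross = 3.5·1 − 9·19.5 = -172.0000; (r_i+r_j)·cross = 12.5·-172.0000 = -2150.0000
edge 1: (9,1)→(18,9.5)  cross = 9·9.5 − 18·1 = 67.5000; (r_i+r_j)·cross = 27·67.5000 = 1822.5000
edge 2: (18,9.5)→(19.5,14)  cross = 18·14 − 19.5·9.5 = 66.7500; (r_i+r_j)·cross = 37.5·66.7500 = 2503.1250
edge 3: (19.5,14)→(18.5,21.5)  cross = 19.5·21.5 − 18.5·14 = 160.2500; (r_i+r_j)·cross = 38·160.2500 = 6089.5000
edge 4: (18.5,21.5)→(15.5,36)  cross = 18.5·36 − 15.5·21.5 = 332.7500; (r_i+r_j)·cross = 34·332.7500 = 11313.5000
edge 5: (15.5,36)→(8,28.5)  cross = 15.5·28.5 − 8·36 = 153.7500; (r_i+r_j)·cross = 23.5·153.7500 = 3613.1250
edge 6: (8,28.5)→(3.5,19.5)  cross = 8·19.5 − 3.5·28.5 = 56.2500; (r_i+r_j)·cross = 11.5·56.2500 = 646.8750
Σcross = 665.2500 → A = |Σcross|/2 = 332.6250 mm²
Σ(r_i+r_j)·cross = 23838.6250 → first moment M = |Σ|/6 = 3973.1042
R_c = M/A = 3973.1042/332.6250 = 11.9447 mm
θ = 120° = 2.094395 rad
V = θ·R_c·A = 2.094395·11.9447·332.6250 = 8321.250 mm³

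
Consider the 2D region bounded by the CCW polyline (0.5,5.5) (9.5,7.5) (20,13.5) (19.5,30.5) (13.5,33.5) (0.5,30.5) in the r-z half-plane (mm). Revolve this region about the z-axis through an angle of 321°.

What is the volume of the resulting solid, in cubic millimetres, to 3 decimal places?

Volume = 24330.754 mm³

Profile (r,z), 6 vertices: (0.5,5.5) (9.5,7.5) (20,13.5) (19.5,30.5) (13.5,33.5) (0.5,30.5)
edge 0: (0.5,5.5)→(9.5,7.5)  cross = 0.5·7.5 − 9.5·5.5 = -48.5000; (r_i+r_j)·cross = 10·-48.5000 = -485.0000
edge 1: (9.5,7.5)→(20,13.5)  cross = 9.5·13.5 − 20·7.5 = -21.7500; (r_i+r_j)·cross = 29.5·-21.7500 = -641.6250
edge 2: (20,13.5)→(19.5,30.5)  cross = 20·30.5 − 19.5·13.5 = 346.7500; (r_i+r_j)·cross = 39.5·346.7500 = 13696.6250
edge 3: (19.5,30.5)→(13.5,33.5)  cross = 19.5·33.5 − 13.5·30.5 = 241.5000; (r_i+r_j)·cross = 33·241.5000 = 7969.5000
edge 4: (13.5,33.5)→(0.5,30.5)  cross = 13.5·30.5 − 0.5·33.5 = 395.0000; (r_i+r_j)·cross = 14·395.0000 = 5530.0000
edge 5: (0.5,30.5)→(0.5,5.5)  cross = 0.5·5.5 − 0.5·30.5 = -12.5000; (r_i+r_j)·cross = 1·-12.5000 = -12.5000
Σcross = 900.5000 → A = |Σcross|/2 = 450.2500 mm²
Σ(r_i+r_j)·cross = 26057.0000 → first moment M = |Σ|/6 = 4342.8333
R_c = M/A = 4342.8333/450.2500 = 9.6454 mm
θ = 321° = 5.602507 rad
V = θ·R_c·A = 5.602507·9.6454·450.2500 = 24330.754 mm³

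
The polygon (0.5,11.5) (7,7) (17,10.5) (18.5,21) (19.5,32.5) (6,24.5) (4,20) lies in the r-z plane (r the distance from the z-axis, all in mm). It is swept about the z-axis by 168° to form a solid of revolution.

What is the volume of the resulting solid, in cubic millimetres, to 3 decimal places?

Volume = 9278.676 mm³

Profile (r,z), 7 vertices: (0.5,11.5) (7,7) (17,10.5) (18.5,21) (19.5,32.5) (6,24.5) (4,20)
edge 0: (0.5,11.5)→(7,7)  cross = 0.5·7 − 7·11.5 = -77.0000; (r_i+r_j)·cross = 7.5·-77.0000 = -577.5000
edge 1: (7,7)→(17,10.5)  cross = 7·10.5 − 17·7 = -45.5000; (r_i+r_j)·cross = 24·-45.5000 = -1092.0000
edge 2: (17,10.5)→(18.5,21)  cross = 17·21 − 18.5·10.5 = 162.7500; (r_i+r_j)·cross = 35.5·162.7500 = 5777.6250
edge 3: (18.5,21)→(19.5,32.5)  cross = 18.5·32.5 − 19.5·21 = 191.7500; (r_i+r_j)·cross = 38·191.7500 = 7286.5000
edge 4: (19.5,32.5)→(6,24.5)  cross = 19.5·24.5 − 6·32.5 = 282.7500; (r_i+r_j)·cross = 25.5·282.7500 = 7210.1250
edge 5: (6,24.5)→(4,20)  cross = 6·20 − 4·24.5 = 22.0000; (r_i+r_j)·cross = 10·22.0000 = 220.0000
edge 6: (4,20)→(0.5,11.5)  cross = 4·11.5 − 0.5·20 = 36.0000; (r_i+r_j)·cross = 4.5·36.0000 = 162.0000
Σcross = 572.7500 → A = |Σcross|/2 = 286.3750 mm²
Σ(r_i+r_j)·cross = 18986.7500 → first moment M = |Σ|/6 = 3164.4583
R_c = M/A = 3164.4583/286.3750 = 11.0501 mm
θ = 168° = 2.932153 rad
V = θ·R_c·A = 2.932153·11.0501·286.3750 = 9278.676 mm³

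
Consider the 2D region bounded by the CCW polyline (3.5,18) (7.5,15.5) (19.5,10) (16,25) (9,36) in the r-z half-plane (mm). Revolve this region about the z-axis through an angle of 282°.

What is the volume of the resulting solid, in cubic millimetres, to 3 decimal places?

Profile (r,z), 5 vertices: (3.5,18) (7.5,15.5) (19.5,10) (16,25) (9,36)
edge 0: (3.5,18)→(7.5,15.5)  cross = 3.5·15.5 − 7.5·18 = -80.7500; (r_i+r_j)·cross = 11·-80.7500 = -888.2500
edge 1: (7.5,15.5)→(19.5,10)  cross = 7.5·10 − 19.5·15.5 = -227.2500; (r_i+r_j)·cross = 27·-227.2500 = -6135.7500
edge 2: (19.5,10)→(16,25)  cross = 19.5·25 − 16·10 = 327.5000; (r_i+r_j)·cross = 35.5·327.5000 = 11626.2500
edge 3: (16,25)→(9,36)  cross = 16·36 − 9·25 = 351.0000; (r_i+r_j)·cross = 25·351.0000 = 8775.0000
edge 4: (9,36)→(3.5,18)  cross = 9·18 − 3.5·36 = 36.0000; (r_i+r_j)·cross = 12.5·36.0000 = 450.0000
Σcross = 406.5000 → A = |Σcross|/2 = 203.2500 mm²
Σ(r_i+r_j)·cross = 13827.2500 → first moment M = |Σ|/6 = 2304.5417
R_c = M/A = 2304.5417/203.2500 = 11.3385 mm
θ = 282° = 4.921828 rad
V = θ·R_c·A = 4.921828·11.3385·203.2500 = 11342.559 mm³

Volume = 11342.559 mm³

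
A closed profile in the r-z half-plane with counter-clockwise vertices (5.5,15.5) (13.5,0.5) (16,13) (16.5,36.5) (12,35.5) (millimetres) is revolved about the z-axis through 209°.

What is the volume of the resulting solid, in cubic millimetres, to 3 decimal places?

Profile (r,z), 5 vertices: (5.5,15.5) (13.5,0.5) (16,13) (16.5,36.5) (12,35.5)
edge 0: (5.5,15.5)→(13.5,0.5)  cross = 5.5·0.5 − 13.5·15.5 = -206.5000; (r_i+r_j)·cross = 19·-206.5000 = -3923.5000
edge 1: (13.5,0.5)→(16,13)  cross = 13.5·13 − 16·0.5 = 167.5000; (r_i+r_j)·cross = 29.5·167.5000 = 4941.2500
edge 2: (16,13)→(16.5,36.5)  cross = 16·36.5 − 16.5·13 = 369.5000; (r_i+r_j)·cross = 32.5·369.5000 = 12008.7500
edge 3: (16.5,36.5)→(12,35.5)  cross = 16.5·35.5 − 12·36.5 = 147.7500; (r_i+r_j)·cross = 28.5·147.7500 = 4210.8750
edge 4: (12,35.5)→(5.5,15.5)  cross = 12·15.5 − 5.5·35.5 = -9.2500; (r_i+r_j)·cross = 17.5·-9.2500 = -161.8750
Σcross = 469.0000 → A = |Σcross|/2 = 234.5000 mm²
Σ(r_i+r_j)·cross = 17075.5000 → first moment M = |Σ|/6 = 2845.9167
R_c = M/A = 2845.9167/234.5000 = 12.1361 mm
θ = 209° = 3.647738 rad
V = θ·R_c·A = 3.647738·12.1361·234.5000 = 10381.159 mm³

Volume = 10381.159 mm³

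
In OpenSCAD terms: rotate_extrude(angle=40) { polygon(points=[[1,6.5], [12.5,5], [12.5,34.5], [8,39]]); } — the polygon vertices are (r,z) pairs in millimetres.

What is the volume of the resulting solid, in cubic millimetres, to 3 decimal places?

Volume = 1470.978 mm³

Profile (r,z), 4 vertices: (1,6.5) (12.5,5) (12.5,34.5) (8,39)
edge 0: (1,6.5)→(12.5,5)  cross = 1·5 − 12.5·6.5 = -76.2500; (r_i+r_j)·cross = 13.5·-76.2500 = -1029.3750
edge 1: (12.5,5)→(12.5,34.5)  cross = 12.5·34.5 − 12.5·5 = 368.7500; (r_i+r_j)·cross = 25·368.7500 = 9218.7500
edge 2: (12.5,34.5)→(8,39)  cross = 12.5·39 − 8·34.5 = 211.5000; (r_i+r_j)·cross = 20.5·211.5000 = 4335.7500
edge 3: (8,39)→(1,6.5)  cross = 8·6.5 − 1·39 = 13.0000; (r_i+r_j)·cross = 9·13.0000 = 117.0000
Σcross = 517.0000 → A = |Σcross|/2 = 258.5000 mm²
Σ(r_i+r_j)·cross = 12642.1250 → first moment M = |Σ|/6 = 2107.0208
R_c = M/A = 2107.0208/258.5000 = 8.1510 mm
θ = 40° = 0.698132 rad
V = θ·R_c·A = 0.698132·8.1510·258.5000 = 1470.978 mm³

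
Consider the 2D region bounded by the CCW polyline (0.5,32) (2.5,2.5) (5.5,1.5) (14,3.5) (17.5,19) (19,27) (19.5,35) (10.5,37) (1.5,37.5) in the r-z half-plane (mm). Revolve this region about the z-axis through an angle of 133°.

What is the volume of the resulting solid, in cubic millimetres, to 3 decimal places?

Volume = 11698.807 mm³

Profile (r,z), 9 vertices: (0.5,32) (2.5,2.5) (5.5,1.5) (14,3.5) (17.5,19) (19,27) (19.5,35) (10.5,37) (1.5,37.5)
edge 0: (0.5,32)→(2.5,2.5)  cross = 0.5·2.5 − 2.5·32 = -78.7500; (r_i+r_j)·cross = 3·-78.7500 = -236.2500
edge 1: (2.5,2.5)→(5.5,1.5)  cross = 2.5·1.5 − 5.5·2.5 = -10.0000; (r_i+r_j)·cross = 8·-10.0000 = -80.0000
edge 2: (5.5,1.5)→(14,3.5)  cross = 5.5·3.5 − 14·1.5 = -1.7500; (r_i+r_j)·cross = 19.5·-1.7500 = -34.1250
edge 3: (14,3.5)→(17.5,19)  cross = 14·19 − 17.5·3.5 = 204.7500; (r_i+r_j)·cross = 31.5·204.7500 = 6449.6250
edge 4: (17.5,19)→(19,27)  cross = 17.5·27 − 19·19 = 111.5000; (r_i+r_j)·cross = 36.5·111.5000 = 4069.7500
edge 5: (19,27)→(19.5,35)  cross = 19·35 − 19.5·27 = 138.5000; (r_i+r_j)·cross = 38.5·138.5000 = 5332.2500
edge 6: (19.5,35)→(10.5,37)  cross = 19.5·37 − 10.5·35 = 354.0000; (r_i+r_j)·cross = 30·354.0000 = 10620.0000
edge 7: (10.5,37)→(1.5,37.5)  cross = 10.5·37.5 − 1.5·37 = 338.2500; (r_i+r_j)·cross = 12·338.2500 = 4059.0000
edge 8: (1.5,37.5)→(0.5,32)  cross = 1.5·32 − 0.5·37.5 = 29.2500; (r_i+r_j)·cross = 2·29.2500 = 58.5000
Σcross = 1085.7500 → A = |Σcross|/2 = 542.8750 mm²
Σ(r_i+r_j)·cross = 30238.7500 → first moment M = |Σ|/6 = 5039.7917
R_c = M/A = 5039.7917/542.8750 = 9.2835 mm
θ = 133° = 2.321288 rad
V = θ·R_c·A = 2.321288·9.2835·542.8750 = 11698.807 mm³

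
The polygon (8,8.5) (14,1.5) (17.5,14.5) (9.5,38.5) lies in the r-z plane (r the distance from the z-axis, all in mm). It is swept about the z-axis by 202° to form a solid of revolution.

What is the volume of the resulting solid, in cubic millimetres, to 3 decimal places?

Profile (r,z), 4 vertices: (8,8.5) (14,1.5) (17.5,14.5) (9.5,38.5)
edge 0: (8,8.5)→(14,1.5)  cross = 8·1.5 − 14·8.5 = -107.0000; (r_i+r_j)·cross = 22·-107.0000 = -2354.0000
edge 1: (14,1.5)→(17.5,14.5)  cross = 14·14.5 − 17.5·1.5 = 176.7500; (r_i+r_j)·cross = 31.5·176.7500 = 5567.6250
edge 2: (17.5,14.5)→(9.5,38.5)  cross = 17.5·38.5 − 9.5·14.5 = 536.0000; (r_i+r_j)·cross = 27·536.0000 = 14472.0000
edge 3: (9.5,38.5)→(8,8.5)  cross = 9.5·8.5 − 8·38.5 = -227.2500; (r_i+r_j)·cross = 17.5·-227.2500 = -3976.8750
Σcross = 378.5000 → A = |Σcross|/2 = 189.2500 mm²
Σ(r_i+r_j)·cross = 13708.7500 → first moment M = |Σ|/6 = 2284.7917
R_c = M/A = 2284.7917/189.2500 = 12.0729 mm
θ = 202° = 3.525565 rad
V = θ·R_c·A = 3.525565·12.0729·189.2500 = 8055.182 mm³

Volume = 8055.182 mm³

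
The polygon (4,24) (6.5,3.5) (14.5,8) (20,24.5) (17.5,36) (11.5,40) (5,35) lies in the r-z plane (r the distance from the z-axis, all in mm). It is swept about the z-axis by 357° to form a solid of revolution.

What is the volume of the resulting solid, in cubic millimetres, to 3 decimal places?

Volume = 28712.163 mm³

Profile (r,z), 7 vertices: (4,24) (6.5,3.5) (14.5,8) (20,24.5) (17.5,36) (11.5,40) (5,35)
edge 0: (4,24)→(6.5,3.5)  cross = 4·3.5 − 6.5·24 = -142.0000; (r_i+r_j)·cross = 10.5·-142.0000 = -1491.0000
edge 1: (6.5,3.5)→(14.5,8)  cross = 6.5·8 − 14.5·3.5 = 1.2500; (r_i+r_j)·cross = 21·1.2500 = 26.2500
edge 2: (14.5,8)→(20,24.5)  cross = 14.5·24.5 − 20·8 = 195.2500; (r_i+r_j)·cross = 34.5·195.2500 = 6736.1250
edge 3: (20,24.5)→(17.5,36)  cross = 20·36 − 17.5·24.5 = 291.2500; (r_i+r_j)·cross = 37.5·291.2500 = 10921.8750
edge 4: (17.5,36)→(11.5,40)  cross = 17.5·40 − 11.5·36 = 286.0000; (r_i+r_j)·cross = 29·286.0000 = 8294.0000
edge 5: (11.5,40)→(5,35)  cross = 11.5·35 − 5·40 = 202.5000; (r_i+r_j)·cross = 16.5·202.5000 = 3341.2500
edge 6: (5,35)→(4,24)  cross = 5·24 − 4·35 = -20.0000; (r_i+r_j)·cross = 9·-20.0000 = -180.0000
Σcross = 814.2500 → A = |Σcross|/2 = 407.1250 mm²
Σ(r_i+r_j)·cross = 27648.5000 → first moment M = |Σ|/6 = 4608.0833
R_c = M/A = 4608.0833/407.1250 = 11.3186 mm
θ = 357° = 6.230825 rad
V = θ·R_c·A = 6.230825·11.3186·407.1250 = 28712.163 mm³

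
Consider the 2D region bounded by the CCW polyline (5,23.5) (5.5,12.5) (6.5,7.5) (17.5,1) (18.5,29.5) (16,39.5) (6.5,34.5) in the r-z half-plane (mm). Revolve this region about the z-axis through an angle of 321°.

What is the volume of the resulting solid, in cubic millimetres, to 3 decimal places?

Profile (r,z), 7 vertices: (5,23.5) (5.5,12.5) (6.5,7.5) (17.5,1) (18.5,29.5) (16,39.5) (6.5,34.5)
edge 0: (5,23.5)→(5.5,12.5)  cross = 5·12.5 − 5.5·23.5 = -66.7500; (r_i+r_j)·cross = 10.5·-66.7500 = -700.8750
edge 1: (5.5,12.5)→(6.5,7.5)  cross = 5.5·7.5 − 6.5·12.5 = -40.0000; (r_i+r_j)·cross = 12·-40.0000 = -480.0000
edge 2: (6.5,7.5)→(17.5,1)  cross = 6.5·1 − 17.5·7.5 = -124.7500; (r_i+r_j)·cross = 24·-124.7500 = -2994.0000
edge 3: (17.5,1)→(18.5,29.5)  cross = 17.5·29.5 − 18.5·1 = 497.7500; (r_i+r_j)·cross = 36·497.7500 = 17919.0000
edge 4: (18.5,29.5)→(16,39.5)  cross = 18.5·39.5 − 16·29.5 = 258.7500; (r_i+r_j)·cross = 34.5·258.7500 = 8926.8750
edge 5: (16,39.5)→(6.5,34.5)  cross = 16·34.5 − 6.5·39.5 = 295.2500; (r_i+r_j)·cross = 22.5·295.2500 = 6643.1250
edge 6: (6.5,34.5)→(5,23.5)  cross = 6.5·23.5 − 5·34.5 = -19.7500; (r_i+r_j)·cross = 11.5·-19.7500 = -227.1250
Σcross = 800.5000 → A = |Σcross|/2 = 400.2500 mm²
Σ(r_i+r_j)·cross = 29087.0000 → first moment M = |Σ|/6 = 4847.8333
R_c = M/A = 4847.8333/400.2500 = 12.1120 mm
θ = 321° = 5.602507 rad
V = θ·R_c·A = 5.602507·12.1120·400.2500 = 27160.020 mm³

Volume = 27160.020 mm³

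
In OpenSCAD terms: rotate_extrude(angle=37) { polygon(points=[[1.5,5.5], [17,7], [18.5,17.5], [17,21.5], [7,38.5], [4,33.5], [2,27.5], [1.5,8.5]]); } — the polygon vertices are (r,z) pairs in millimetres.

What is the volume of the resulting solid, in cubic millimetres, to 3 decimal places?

Volume = 2274.032 mm³

Profile (r,z), 8 vertices: (1.5,5.5) (17,7) (18.5,17.5) (17,21.5) (7,38.5) (4,33.5) (2,27.5) (1.5,8.5)
edge 0: (1.5,5.5)→(17,7)  cross = 1.5·7 − 17·5.5 = -83.0000; (r_i+r_j)·cross = 18.5·-83.0000 = -1535.5000
edge 1: (17,7)→(18.5,17.5)  cross = 17·17.5 − 18.5·7 = 168.0000; (r_i+r_j)·cross = 35.5·168.0000 = 5964.0000
edge 2: (18.5,17.5)→(17,21.5)  cross = 18.5·21.5 − 17·17.5 = 100.2500; (r_i+r_j)·cross = 35.5·100.2500 = 3558.8750
edge 3: (17,21.5)→(7,38.5)  cross = 17·38.5 − 7·21.5 = 504.0000; (r_i+r_j)·cross = 24·504.0000 = 12096.0000
edge 4: (7,38.5)→(4,33.5)  cross = 7·33.5 − 4·38.5 = 80.5000; (r_i+r_j)·cross = 11·80.5000 = 885.5000
edge 5: (4,33.5)→(2,27.5)  cross = 4·27.5 − 2·33.5 = 43.0000; (r_i+r_j)·cross = 6·43.0000 = 258.0000
edge 6: (2,27.5)→(1.5,8.5)  cross = 2·8.5 − 1.5·27.5 = -24.2500; (r_i+r_j)·cross = 3.5·-24.2500 = -84.8750
edge 7: (1.5,8.5)→(1.5,5.5)  cross = 1.5·5.5 − 1.5·8.5 = -4.5000; (r_i+r_j)·cross = 3·-4.5000 = -13.5000
Σcross = 784.0000 → A = |Σcross|/2 = 392.0000 mm²
Σ(r_i+r_j)·cross = 21128.5000 → first moment M = |Σ|/6 = 3521.4167
R_c = M/A = 3521.4167/392.0000 = 8.9832 mm
θ = 37° = 0.645772 rad
V = θ·R_c·A = 0.645772·8.9832·392.0000 = 2274.032 mm³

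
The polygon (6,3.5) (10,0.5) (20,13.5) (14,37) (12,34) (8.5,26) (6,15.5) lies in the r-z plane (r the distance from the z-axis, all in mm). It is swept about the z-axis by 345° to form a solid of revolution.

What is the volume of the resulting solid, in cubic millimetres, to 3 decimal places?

Profile (r,z), 7 vertices: (6,3.5) (10,0.5) (20,13.5) (14,37) (12,34) (8.5,26) (6,15.5)
edge 0: (6,3.5)→(10,0.5)  cross = 6·0.5 − 10·3.5 = -32.0000; (r_i+r_j)·cross = 16·-32.0000 = -512.0000
edge 1: (10,0.5)→(20,13.5)  cross = 10·13.5 − 20·0.5 = 125.0000; (r_i+r_j)·cross = 30·125.0000 = 3750.0000
edge 2: (20,13.5)→(14,37)  cross = 20·37 − 14·13.5 = 551.0000; (r_i+r_j)·cross = 34·551.0000 = 18734.0000
edge 3: (14,37)→(12,34)  cross = 14·34 − 12·37 = 32.0000; (r_i+r_j)·cross = 26·32.0000 = 832.0000
edge 4: (12,34)→(8.5,26)  cross = 12·26 − 8.5·34 = 23.0000; (r_i+r_j)·cross = 20.5·23.0000 = 471.5000
edge 5: (8.5,26)→(6,15.5)  cross = 8.5·15.5 − 6·26 = -24.2500; (r_i+r_j)·cross = 14.5·-24.2500 = -351.6250
edge 6: (6,15.5)→(6,3.5)  cross = 6·3.5 − 6·15.5 = -72.0000; (r_i+r_j)·cross = 12·-72.0000 = -864.0000
Σcross = 602.7500 → A = |Σcross|/2 = 301.3750 mm²
Σ(r_i+r_j)·cross = 22059.8750 → first moment M = |Σ|/6 = 3676.6458
R_c = M/A = 3676.6458/301.3750 = 12.1996 mm
θ = 345° = 6.021386 rad
V = θ·R_c·A = 6.021386·12.1996·301.3750 = 22138.503 mm³

Volume = 22138.503 mm³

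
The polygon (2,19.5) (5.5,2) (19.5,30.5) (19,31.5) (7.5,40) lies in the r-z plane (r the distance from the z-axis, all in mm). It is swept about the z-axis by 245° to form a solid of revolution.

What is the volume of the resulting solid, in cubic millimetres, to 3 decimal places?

Profile (r,z), 5 vertices: (2,19.5) (5.5,2) (19.5,30.5) (19,31.5) (7.5,40)
edge 0: (2,19.5)→(5.5,2)  cross = 2·2 − 5.5·19.5 = -103.2500; (r_i+r_j)·cross = 7.5·-103.2500 = -774.3750
edge 1: (5.5,2)→(19.5,30.5)  cross = 5.5·30.5 − 19.5·2 = 128.7500; (r_i+r_j)·cross = 25·128.7500 = 3218.7500
edge 2: (19.5,30.5)→(19,31.5)  cross = 19.5·31.5 − 19·30.5 = 34.7500; (r_i+r_j)·cross = 38.5·34.7500 = 1337.8750
edge 3: (19,31.5)→(7.5,40)  cross = 19·40 − 7.5·31.5 = 523.7500; (r_i+r_j)·cross = 26.5·523.7500 = 13879.3750
edge 4: (7.5,40)→(2,19.5)  cross = 7.5·19.5 − 2·40 = 66.2500; (r_i+r_j)·cross = 9.5·66.2500 = 629.3750
Σcross = 650.2500 → A = |Σcross|/2 = 325.1250 mm²
Σ(r_i+r_j)·cross = 18291.0000 → first moment M = |Σ|/6 = 3048.5000
R_c = M/A = 3048.5000/325.1250 = 9.3764 mm
θ = 245° = 4.276057 rad
V = θ·R_c·A = 4.276057·9.3764·325.1250 = 13035.559 mm³

Volume = 13035.559 mm³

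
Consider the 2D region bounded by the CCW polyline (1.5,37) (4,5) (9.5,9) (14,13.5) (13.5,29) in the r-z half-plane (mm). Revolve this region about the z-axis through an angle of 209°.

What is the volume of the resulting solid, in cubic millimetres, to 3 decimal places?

Volume = 7367.215 mm³

Profile (r,z), 5 vertices: (1.5,37) (4,5) (9.5,9) (14,13.5) (13.5,29)
edge 0: (1.5,37)→(4,5)  cross = 1.5·5 − 4·37 = -140.5000; (r_i+r_j)·cross = 5.5·-140.5000 = -772.7500
edge 1: (4,5)→(9.5,9)  cross = 4·9 − 9.5·5 = -11.5000; (r_i+r_j)·cross = 13.5·-11.5000 = -155.2500
edge 2: (9.5,9)→(14,13.5)  cross = 9.5·13.5 − 14·9 = 2.2500; (r_i+r_j)·cross = 23.5·2.2500 = 52.8750
edge 3: (14,13.5)→(13.5,29)  cross = 14·29 − 13.5·13.5 = 223.7500; (r_i+r_j)·cross = 27.5·223.7500 = 6153.1250
edge 4: (13.5,29)→(1.5,37)  cross = 13.5·37 − 1.5·29 = 456.0000; (r_i+r_j)·cross = 15·456.0000 = 6840.0000
Σcross = 530.0000 → A = |Σcross|/2 = 265.0000 mm²
Σ(r_i+r_j)·cross = 12118.0000 → first moment M = |Σ|/6 = 2019.6667
R_c = M/A = 2019.6667/265.0000 = 7.6214 mm
θ = 209° = 3.647738 rad
V = θ·R_c·A = 3.647738·7.6214·265.0000 = 7367.215 mm³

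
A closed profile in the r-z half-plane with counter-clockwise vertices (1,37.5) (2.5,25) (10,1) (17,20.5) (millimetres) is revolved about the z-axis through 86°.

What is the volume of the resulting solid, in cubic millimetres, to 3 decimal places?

Profile (r,z), 4 vertices: (1,37.5) (2.5,25) (10,1) (17,20.5)
edge 0: (1,37.5)→(2.5,25)  cross = 1·25 − 2.5·37.5 = -68.7500; (r_i+r_j)·cross = 3.5·-68.7500 = -240.6250
edge 1: (2.5,25)→(10,1)  cross = 2.5·1 − 10·25 = -247.5000; (r_i+r_j)·cross = 12.5·-247.5000 = -3093.7500
edge 2: (10,1)→(17,20.5)  cross = 10·20.5 − 17·1 = 188.0000; (r_i+r_j)·cross = 27·188.0000 = 5076.0000
edge 3: (17,20.5)→(1,37.5)  cross = 17·37.5 − 1·20.5 = 617.0000; (r_i+r_j)·cross = 18·617.0000 = 11106.0000
Σcross = 488.7500 → A = |Σcross|/2 = 244.3750 mm²
Σ(r_i+r_j)·cross = 12847.6250 → first moment M = |Σ|/6 = 2141.2708
R_c = M/A = 2141.2708/244.3750 = 8.7622 mm
θ = 86° = 1.500983 rad
V = θ·R_c·A = 1.500983·8.7622·244.3750 = 3214.011 mm³

Volume = 3214.011 mm³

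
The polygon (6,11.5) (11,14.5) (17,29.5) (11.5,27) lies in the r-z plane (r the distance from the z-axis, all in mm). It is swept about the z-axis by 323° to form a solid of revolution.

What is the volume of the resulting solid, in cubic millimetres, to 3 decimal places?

Volume = 4138.566 mm³

Profile (r,z), 4 vertices: (6,11.5) (11,14.5) (17,29.5) (11.5,27)
edge 0: (6,11.5)→(11,14.5)  cross = 6·14.5 − 11·11.5 = -39.5000; (r_i+r_j)·cross = 17·-39.5000 = -671.5000
edge 1: (11,14.5)→(17,29.5)  cross = 11·29.5 − 17·14.5 = 78.0000; (r_i+r_j)·cross = 28·78.0000 = 2184.0000
edge 2: (17,29.5)→(11.5,27)  cross = 17·27 − 11.5·29.5 = 119.7500; (r_i+r_j)·cross = 28.5·119.7500 = 3412.8750
edge 3: (11.5,27)→(6,11.5)  cross = 11.5·11.5 − 6·27 = -29.7500; (r_i+r_j)·cross = 17.5·-29.7500 = -520.6250
Σcross = 128.5000 → A = |Σcross|/2 = 64.2500 mm²
Σ(r_i+r_j)·cross = 4404.7500 → first moment M = |Σ|/6 = 734.1250
R_c = M/A = 734.1250/64.2500 = 11.4261 mm
θ = 323° = 5.637413 rad
V = θ·R_c·A = 5.637413·11.4261·64.2500 = 4138.566 mm³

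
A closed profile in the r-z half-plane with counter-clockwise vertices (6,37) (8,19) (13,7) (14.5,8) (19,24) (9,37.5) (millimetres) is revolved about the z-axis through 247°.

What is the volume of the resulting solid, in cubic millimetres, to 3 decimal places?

Volume = 11206.888 mm³

Profile (r,z), 6 vertices: (6,37) (8,19) (13,7) (14.5,8) (19,24) (9,37.5)
edge 0: (6,37)→(8,19)  cross = 6·19 − 8·37 = -182.0000; (r_i+r_j)·cross = 14·-182.0000 = -2548.0000
edge 1: (8,19)→(13,7)  cross = 8·7 − 13·19 = -191.0000; (r_i+r_j)·cross = 21·-191.0000 = -4011.0000
edge 2: (13,7)→(14.5,8)  cross = 13·8 − 14.5·7 = 2.5000; (r_i+r_j)·cross = 27.5·2.5000 = 68.7500
edge 3: (14.5,8)→(19,24)  cross = 14.5·24 − 19·8 = 196.0000; (r_i+r_j)·cross = 33.5·196.0000 = 6566.0000
edge 4: (19,24)→(9,37.5)  cross = 19·37.5 − 9·24 = 496.5000; (r_i+r_j)·cross = 28·496.5000 = 13902.0000
edge 5: (9,37.5)→(6,37)  cross = 9·37 − 6·37.5 = 108.0000; (r_i+r_j)·cross = 15·108.0000 = 1620.0000
Σcross = 430.0000 → A = |Σcross|/2 = 215.0000 mm²
Σ(r_i+r_j)·cross = 15597.7500 → first moment M = |Σ|/6 = 2599.6250
R_c = M/A = 2599.6250/215.0000 = 12.0913 mm
θ = 247° = 4.310963 rad
V = θ·R_c·A = 4.310963·12.0913·215.0000 = 11206.888 mm³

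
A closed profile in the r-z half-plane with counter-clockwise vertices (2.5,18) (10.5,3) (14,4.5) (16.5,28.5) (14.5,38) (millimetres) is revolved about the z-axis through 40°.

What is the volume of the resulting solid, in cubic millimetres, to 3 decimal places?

Volume = 1992.264 mm³

Profile (r,z), 5 vertices: (2.5,18) (10.5,3) (14,4.5) (16.5,28.5) (14.5,38)
edge 0: (2.5,18)→(10.5,3)  cross = 2.5·3 − 10.5·18 = -181.5000; (r_i+r_j)·cross = 13·-181.5000 = -2359.5000
edge 1: (10.5,3)→(14,4.5)  cross = 10.5·4.5 − 14·3 = 5.2500; (r_i+r_j)·cross = 24.5·5.2500 = 128.6250
edge 2: (14,4.5)→(16.5,28.5)  cross = 14·28.5 − 16.5·4.5 = 324.7500; (r_i+r_j)·cross = 30.5·324.7500 = 9904.8750
edge 3: (16.5,28.5)→(14.5,38)  cross = 16.5·38 − 14.5·28.5 = 213.7500; (r_i+r_j)·cross = 31·213.7500 = 6626.2500
edge 4: (14.5,38)→(2.5,18)  cross = 14.5·18 − 2.5·38 = 166.0000; (r_i+r_j)·cross = 17·166.0000 = 2822.0000
Σcross = 528.2500 → A = |Σcross|/2 = 264.1250 mm²
Σ(r_i+r_j)·cross = 17122.2500 → first moment M = |Σ|/6 = 2853.7083
R_c = M/A = 2853.7083/264.1250 = 10.8044 mm
θ = 40° = 0.698132 rad
V = θ·R_c·A = 0.698132·10.8044·264.1250 = 1992.264 mm³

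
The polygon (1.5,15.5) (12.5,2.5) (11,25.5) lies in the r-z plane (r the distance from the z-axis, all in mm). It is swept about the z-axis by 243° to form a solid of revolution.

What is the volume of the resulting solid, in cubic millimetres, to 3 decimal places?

Volume = 4126.286 mm³

Profile (r,z), 3 vertices: (1.5,15.5) (12.5,2.5) (11,25.5)
edge 0: (1.5,15.5)→(12.5,2.5)  cross = 1.5·2.5 − 12.5·15.5 = -190.0000; (r_i+r_j)·cross = 14·-190.0000 = -2660.0000
edge 1: (12.5,2.5)→(11,25.5)  cross = 12.5·25.5 − 11·2.5 = 291.2500; (r_i+r_j)·cross = 23.5·291.2500 = 6844.3750
edge 2: (11,25.5)→(1.5,15.5)  cross = 11·15.5 − 1.5·25.5 = 132.2500; (r_i+r_j)·cross = 12.5·132.2500 = 1653.1250
Σcross = 233.5000 → A = |Σcross|/2 = 116.7500 mm²
Σ(r_i+r_j)·cross = 5837.5000 → first moment M = |Σ|/6 = 972.9167
R_c = M/A = 972.9167/116.7500 = 8.3333 mm
θ = 243° = 4.241150 rad
V = θ·R_c·A = 4.241150·8.3333·116.7500 = 4126.286 mm³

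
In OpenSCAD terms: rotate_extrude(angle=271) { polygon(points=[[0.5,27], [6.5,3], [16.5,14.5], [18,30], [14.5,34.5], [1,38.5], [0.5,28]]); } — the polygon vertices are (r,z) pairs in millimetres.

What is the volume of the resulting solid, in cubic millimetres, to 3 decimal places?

Profile (r,z), 7 vertices: (0.5,27) (6.5,3) (16.5,14.5) (18,30) (14.5,34.5) (1,38.5) (0.5,28)
edge 0: (0.5,27)→(6.5,3)  cross = 0.5·3 − 6.5·27 = -174.0000; (r_i+r_j)·cross = 7·-174.0000 = -1218.0000
edge 1: (6.5,3)→(16.5,14.5)  cross = 6.5·14.5 − 16.5·3 = 44.7500; (r_i+r_j)·cross = 23·44.7500 = 1029.2500
edge 2: (16.5,14.5)→(18,30)  cross = 16.5·30 − 18·14.5 = 234.0000; (r_i+r_j)·cross = 34.5·234.0000 = 8073.0000
edge 3: (18,30)→(14.5,34.5)  cross = 18·34.5 − 14.5·30 = 186.0000; (r_i+r_j)·cross = 32.5·186.0000 = 6045.0000
edge 4: (14.5,34.5)→(1,38.5)  cross = 14.5·38.5 − 1·34.5 = 523.7500; (r_i+r_j)·cross = 15.5·523.7500 = 8118.1250
edge 5: (1,38.5)→(0.5,28)  cross = 1·28 − 0.5·38.5 = 8.7500; (r_i+r_j)·cross = 1.5·8.7500 = 13.1250
edge 6: (0.5,28)→(0.5,27)  cross = 0.5·27 − 0.5·28 = -0.5000; (r_i+r_j)·cross = 1·-0.5000 = -0.5000
Σcross = 822.7500 → A = |Σcross|/2 = 411.3750 mm²
Σ(r_i+r_j)·cross = 22060.0000 → first moment M = |Σ|/6 = 3676.6667
R_c = M/A = 3676.6667/411.3750 = 8.9375 mm
θ = 271° = 4.729842 rad
V = θ·R_c·A = 4.729842·8.9375·411.3750 = 17390.053 mm³

Volume = 17390.053 mm³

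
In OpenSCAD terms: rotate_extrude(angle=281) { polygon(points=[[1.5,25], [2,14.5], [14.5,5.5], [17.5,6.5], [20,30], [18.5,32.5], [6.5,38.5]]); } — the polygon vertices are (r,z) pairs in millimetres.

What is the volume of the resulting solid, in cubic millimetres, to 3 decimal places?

Volume = 23199.738 mm³

Profile (r,z), 7 vertices: (1.5,25) (2,14.5) (14.5,5.5) (17.5,6.5) (20,30) (18.5,32.5) (6.5,38.5)
edge 0: (1.5,25)→(2,14.5)  cross = 1.5·14.5 − 2·25 = -28.2500; (r_i+r_j)·cross = 3.5·-28.2500 = -98.8750
edge 1: (2,14.5)→(14.5,5.5)  cross = 2·5.5 − 14.5·14.5 = -199.2500; (r_i+r_j)·cross = 16.5·-199.2500 = -3287.6250
edge 2: (14.5,5.5)→(17.5,6.5)  cross = 14.5·6.5 − 17.5·5.5 = -2.0000; (r_i+r_j)·cross = 32·-2.0000 = -64.0000
edge 3: (17.5,6.5)→(20,30)  cross = 17.5·30 − 20·6.5 = 395.0000; (r_i+r_j)·cross = 37.5·395.0000 = 14812.5000
edge 4: (20,30)→(18.5,32.5)  cross = 20·32.5 − 18.5·30 = 95.0000; (r_i+r_j)·cross = 38.5·95.0000 = 3657.5000
edge 5: (18.5,32.5)→(6.5,38.5)  cross = 18.5·38.5 − 6.5·32.5 = 501.0000; (r_i+r_j)·cross = 25·501.0000 = 12525.0000
edge 6: (6.5,38.5)→(1.5,25)  cross = 6.5·25 − 1.5·38.5 = 104.7500; (r_i+r_j)·cross = 8·104.7500 = 838.0000
Σcross = 866.2500 → A = |Σcross|/2 = 433.1250 mm²
Σ(r_i+r_j)·cross = 28382.5000 → first moment M = |Σ|/6 = 4730.4167
R_c = M/A = 4730.4167/433.1250 = 10.9216 mm
θ = 281° = 4.904375 rad
V = θ·R_c·A = 4.904375·10.9216·433.1250 = 23199.738 mm³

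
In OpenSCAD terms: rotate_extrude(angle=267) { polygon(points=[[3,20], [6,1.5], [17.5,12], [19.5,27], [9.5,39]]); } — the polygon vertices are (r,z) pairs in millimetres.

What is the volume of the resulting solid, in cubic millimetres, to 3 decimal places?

Profile (r,z), 5 vertices: (3,20) (6,1.5) (17.5,12) (19.5,27) (9.5,39)
edge 0: (3,20)→(6,1.5)  cross = 3·1.5 − 6·20 = -115.5000; (r_i+r_j)·cross = 9·-115.5000 = -1039.5000
edge 1: (6,1.5)→(17.5,12)  cross = 6·12 − 17.5·1.5 = 45.7500; (r_i+r_j)·cross = 23.5·45.7500 = 1075.1250
edge 2: (17.5,12)→(19.5,27)  cross = 17.5·27 − 19.5·12 = 238.5000; (r_i+r_j)·cross = 37·238.5000 = 8824.5000
edge 3: (19.5,27)→(9.5,39)  cross = 19.5·39 − 9.5·27 = 504.0000; (r_i+r_j)·cross = 29·504.0000 = 14616.0000
edge 4: (9.5,39)→(3,20)  cross = 9.5·20 − 3·39 = 73.0000; (r_i+r_j)·cross = 12.5·73.0000 = 912.5000
Σcross = 745.7500 → A = |Σcross|/2 = 372.8750 mm²
Σ(r_i+r_j)·cross = 24388.6250 → first moment M = |Σ|/6 = 4064.7708
R_c = M/A = 4064.7708/372.8750 = 10.9012 mm
θ = 267° = 4.660029 rad
V = θ·R_c·A = 4.660029·10.9012·372.8750 = 18941.950 mm³

Volume = 18941.950 mm³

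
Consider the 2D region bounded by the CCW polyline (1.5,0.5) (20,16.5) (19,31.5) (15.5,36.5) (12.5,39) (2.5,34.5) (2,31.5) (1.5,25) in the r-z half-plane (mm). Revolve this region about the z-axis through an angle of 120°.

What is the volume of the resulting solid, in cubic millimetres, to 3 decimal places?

Volume = 10067.845 mm³

Profile (r,z), 8 vertices: (1.5,0.5) (20,16.5) (19,31.5) (15.5,36.5) (12.5,39) (2.5,34.5) (2,31.5) (1.5,25)
edge 0: (1.5,0.5)→(20,16.5)  cross = 1.5·16.5 − 20·0.5 = 14.7500; (r_i+r_j)·cross = 21.5·14.7500 = 317.1250
edge 1: (20,16.5)→(19,31.5)  cross = 20·31.5 − 19·16.5 = 316.5000; (r_i+r_j)·cross = 39·316.5000 = 12343.5000
edge 2: (19,31.5)→(15.5,36.5)  cross = 19·36.5 − 15.5·31.5 = 205.2500; (r_i+r_j)·cross = 34.5·205.2500 = 7081.1250
edge 3: (15.5,36.5)→(12.5,39)  cross = 15.5·39 − 12.5·36.5 = 148.2500; (r_i+r_j)·cross = 28·148.2500 = 4151.0000
edge 4: (12.5,39)→(2.5,34.5)  cross = 12.5·34.5 − 2.5·39 = 333.7500; (r_i+r_j)·cross = 15·333.7500 = 5006.2500
edge 5: (2.5,34.5)→(2,31.5)  cross = 2.5·31.5 − 2·34.5 = 9.7500; (r_i+r_j)·cross = 4.5·9.7500 = 43.8750
edge 6: (2,31.5)→(1.5,25)  cross = 2·25 − 1.5·31.5 = 2.7500; (r_i+r_j)·cross = 3.5·2.7500 = 9.6250
edge 7: (1.5,25)→(1.5,0.5)  cross = 1.5·0.5 − 1.5·25 = -36.7500; (r_i+r_j)·cross = 3·-36.7500 = -110.2500
Σcross = 994.2500 → A = |Σcross|/2 = 497.1250 mm²
Σ(r_i+r_j)·cross = 28842.2500 → first moment M = |Σ|/6 = 4807.0417
R_c = M/A = 4807.0417/497.1250 = 9.6697 mm
θ = 120° = 2.094395 rad
V = θ·R_c·A = 2.094395·9.6697·497.1250 = 10067.845 mm³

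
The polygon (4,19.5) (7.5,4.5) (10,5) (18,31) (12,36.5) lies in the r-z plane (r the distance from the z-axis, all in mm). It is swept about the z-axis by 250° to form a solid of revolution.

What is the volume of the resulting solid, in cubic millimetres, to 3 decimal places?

Profile (r,z), 5 vertices: (4,19.5) (7.5,4.5) (10,5) (18,31) (12,36.5)
edge 0: (4,19.5)→(7.5,4.5)  cross = 4·4.5 − 7.5·19.5 = -128.2500; (r_i+r_j)·cross = 11.5·-128.2500 = -1474.8750
edge 1: (7.5,4.5)→(10,5)  cross = 7.5·5 − 10·4.5 = -7.5000; (r_i+r_j)·cross = 17.5·-7.5000 = -131.2500
edge 2: (10,5)→(18,31)  cross = 10·31 − 18·5 = 220.0000; (r_i+r_j)·cross = 28·220.0000 = 6160.0000
edge 3: (18,31)→(12,36.5)  cross = 18·36.5 − 12·31 = 285.0000; (r_i+r_j)·cross = 30·285.0000 = 8550.0000
edge 4: (12,36.5)→(4,19.5)  cross = 12·19.5 − 4·36.5 = 88.0000; (r_i+r_j)·cross = 16·88.0000 = 1408.0000
Σcross = 457.2500 → A = |Σcross|/2 = 228.6250 mm²
Σ(r_i+r_j)·cross = 14511.8750 → first moment M = |Σ|/6 = 2418.6458
R_c = M/A = 2418.6458/228.6250 = 10.5791 mm
θ = 250° = 4.363323 rad
V = θ·R_c·A = 4.363323·10.5791·228.6250 = 10553.333 mm³

Volume = 10553.333 mm³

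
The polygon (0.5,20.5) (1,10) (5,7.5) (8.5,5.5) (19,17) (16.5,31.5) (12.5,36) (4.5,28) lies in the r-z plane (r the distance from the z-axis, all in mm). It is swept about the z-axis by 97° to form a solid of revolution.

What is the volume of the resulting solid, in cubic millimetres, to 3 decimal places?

Volume = 5929.872 mm³

Profile (r,z), 8 vertices: (0.5,20.5) (1,10) (5,7.5) (8.5,5.5) (19,17) (16.5,31.5) (12.5,36) (4.5,28)
edge 0: (0.5,20.5)→(1,10)  cross = 0.5·10 − 1·20.5 = -15.5000; (r_i+r_j)·cross = 1.5·-15.5000 = -23.2500
edge 1: (1,10)→(5,7.5)  cross = 1·7.5 − 5·10 = -42.5000; (r_i+r_j)·cross = 6·-42.5000 = -255.0000
edge 2: (5,7.5)→(8.5,5.5)  cross = 5·5.5 − 8.5·7.5 = -36.2500; (r_i+r_j)·cross = 13.5·-36.2500 = -489.3750
edge 3: (8.5,5.5)→(19,17)  cross = 8.5·17 − 19·5.5 = 40.0000; (r_i+r_j)·cross = 27.5·40.0000 = 1100.0000
edge 4: (19,17)→(16.5,31.5)  cross = 19·31.5 − 16.5·17 = 318.0000; (r_i+r_j)·cross = 35.5·318.0000 = 11289.0000
edge 5: (16.5,31.5)→(12.5,36)  cross = 16.5·36 − 12.5·31.5 = 200.2500; (r_i+r_j)·cross = 29·200.2500 = 5807.2500
edge 6: (12.5,36)→(4.5,28)  cross = 12.5·28 − 4.5·36 = 188.0000; (r_i+r_j)·cross = 17·188.0000 = 3196.0000
edge 7: (4.5,28)→(0.5,20.5)  cross = 4.5·20.5 − 0.5·28 = 78.2500; (r_i+r_j)·cross = 5·78.2500 = 391.2500
Σcross = 730.2500 → A = |Σcross|/2 = 365.1250 mm²
Σ(r_i+r_j)·cross = 21015.8750 → first moment M = |Σ|/6 = 3502.6458
R_c = M/A = 3502.6458/365.1250 = 9.5930 mm
θ = 97° = 1.692969 rad
V = θ·R_c·A = 1.692969·9.5930·365.1250 = 5929.872 mm³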